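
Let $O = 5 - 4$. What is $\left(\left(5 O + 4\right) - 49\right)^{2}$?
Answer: $1600$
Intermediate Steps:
$O = 1$ ($O = 5 - 4 = 1$)
$\left(\left(5 O + 4\right) - 49\right)^{2} = \left(\left(5 \cdot 1 + 4\right) - 49\right)^{2} = \left(\left(5 + 4\right) - 49\right)^{2} = \left(9 - 49\right)^{2} = \left(-40\right)^{2} = 1600$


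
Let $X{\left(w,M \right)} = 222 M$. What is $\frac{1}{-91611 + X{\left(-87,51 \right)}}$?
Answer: $- \frac{1}{80289} \approx -1.2455 \cdot 10^{-5}$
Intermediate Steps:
$\frac{1}{-91611 + X{\left(-87,51 \right)}} = \frac{1}{-91611 + 222 \cdot 51} = \frac{1}{-91611 + 11322} = \frac{1}{-80289} = - \frac{1}{80289}$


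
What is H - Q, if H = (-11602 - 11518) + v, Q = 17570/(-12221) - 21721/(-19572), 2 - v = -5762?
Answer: -593041858139/34169916 ≈ -17356.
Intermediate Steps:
v = 5764 (v = 2 - 1*(-5762) = 2 + 5762 = 5764)
Q = -11203957/34169916 (Q = 17570*(-1/12221) - 21721*(-1/19572) = -17570/12221 + 3103/2796 = -11203957/34169916 ≈ -0.32789)
H = -17356 (H = (-11602 - 11518) + 5764 = -23120 + 5764 = -17356)
H - Q = -17356 - 1*(-11203957/34169916) = -17356 + 11203957/34169916 = -593041858139/34169916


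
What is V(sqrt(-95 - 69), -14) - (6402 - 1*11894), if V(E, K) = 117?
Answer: 5609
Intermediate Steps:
V(sqrt(-95 - 69), -14) - (6402 - 1*11894) = 117 - (6402 - 1*11894) = 117 - (6402 - 11894) = 117 - 1*(-5492) = 117 + 5492 = 5609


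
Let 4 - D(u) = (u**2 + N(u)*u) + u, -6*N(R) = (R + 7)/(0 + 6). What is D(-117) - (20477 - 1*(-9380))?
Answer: -86135/2 ≈ -43068.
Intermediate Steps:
N(R) = -7/36 - R/36 (N(R) = -(R + 7)/(6*(0 + 6)) = -(7 + R)/(6*6) = -(7/6 + R/6)/6 = -7/36 - R/36)
D(u) = 4 - u - u**2 - u*(-7/36 - u/36) (D(u) = 4 - ((u**2 + (-7/36 - u/36)*u) + u) = 4 - ((u**2 + u*(-7/36 - u/36)) + u) = 4 - (u + u**2 + u*(-7/36 - u/36)) = 4 + (-u - u**2 - u*(-7/36 - u/36)) = 4 - u - u**2 - u*(-7/36 - u/36))
D(-117) - (20477 - 1*(-9380)) = (4 - 35/36*(-117)**2 - 29/36*(-117)) - (20477 - 1*(-9380)) = (4 - 35/36*13689 + 377/4) - (20477 + 9380) = (4 - 53235/4 + 377/4) - 1*29857 = -26421/2 - 29857 = -86135/2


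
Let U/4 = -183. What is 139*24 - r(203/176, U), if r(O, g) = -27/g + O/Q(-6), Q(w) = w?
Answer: 214901783/64416 ≈ 3336.2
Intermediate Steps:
U = -732 (U = 4*(-183) = -732)
r(O, g) = -27/g - O/6 (r(O, g) = -27/g + O/(-6) = -27/g + O*(-⅙) = -27/g - O/6)
139*24 - r(203/176, U) = 139*24 - (-27/(-732) - 203/(6*176)) = 3336 - (-27*(-1/732) - 203/(6*176)) = 3336 - (9/244 - ⅙*203/176) = 3336 - (9/244 - 203/1056) = 3336 - 1*(-10007/64416) = 3336 + 10007/64416 = 214901783/64416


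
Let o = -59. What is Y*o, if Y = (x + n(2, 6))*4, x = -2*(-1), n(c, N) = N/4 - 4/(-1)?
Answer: -1770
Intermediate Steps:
n(c, N) = 4 + N/4 (n(c, N) = N*(¼) - 4*(-1) = N/4 + 4 = 4 + N/4)
x = 2
Y = 30 (Y = (2 + (4 + (¼)*6))*4 = (2 + (4 + 3/2))*4 = (2 + 11/2)*4 = (15/2)*4 = 30)
Y*o = 30*(-59) = -1770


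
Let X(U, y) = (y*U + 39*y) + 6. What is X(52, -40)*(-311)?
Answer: 1130174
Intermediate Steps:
X(U, y) = 6 + 39*y + U*y (X(U, y) = (U*y + 39*y) + 6 = (39*y + U*y) + 6 = 6 + 39*y + U*y)
X(52, -40)*(-311) = (6 + 39*(-40) + 52*(-40))*(-311) = (6 - 1560 - 2080)*(-311) = -3634*(-311) = 1130174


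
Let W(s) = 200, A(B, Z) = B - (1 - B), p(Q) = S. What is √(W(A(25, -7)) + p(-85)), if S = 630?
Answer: √830 ≈ 28.810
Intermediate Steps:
p(Q) = 630
A(B, Z) = -1 + 2*B (A(B, Z) = B + (-1 + B) = -1 + 2*B)
√(W(A(25, -7)) + p(-85)) = √(200 + 630) = √830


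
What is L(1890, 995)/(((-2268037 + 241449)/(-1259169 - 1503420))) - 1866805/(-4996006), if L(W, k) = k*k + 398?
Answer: 6834867049514567111/5062422903764 ≈ 1.3501e+6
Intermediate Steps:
L(W, k) = 398 + k² (L(W, k) = k² + 398 = 398 + k²)
L(1890, 995)/(((-2268037 + 241449)/(-1259169 - 1503420))) - 1866805/(-4996006) = (398 + 995²)/(((-2268037 + 241449)/(-1259169 - 1503420))) - 1866805/(-4996006) = (398 + 990025)/((-2026588/(-2762589))) - 1866805*(-1/4996006) = 990423/((-2026588*(-1/2762589))) + 1866805/4996006 = 990423/(2026588/2762589) + 1866805/4996006 = 990423*(2762589/2026588) + 1866805/4996006 = 2736131685147/2026588 + 1866805/4996006 = 6834867049514567111/5062422903764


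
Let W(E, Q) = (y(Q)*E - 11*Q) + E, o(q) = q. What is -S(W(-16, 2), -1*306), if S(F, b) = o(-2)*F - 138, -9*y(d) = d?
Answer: 622/9 ≈ 69.111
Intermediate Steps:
y(d) = -d/9
W(E, Q) = E - 11*Q - E*Q/9 (W(E, Q) = ((-Q/9)*E - 11*Q) + E = (-E*Q/9 - 11*Q) + E = (-11*Q - E*Q/9) + E = E - 11*Q - E*Q/9)
S(F, b) = -138 - 2*F (S(F, b) = -2*F - 138 = -138 - 2*F)
-S(W(-16, 2), -1*306) = -(-138 - 2*(-16 - 11*2 - ⅑*(-16)*2)) = -(-138 - 2*(-16 - 22 + 32/9)) = -(-138 - 2*(-310/9)) = -(-138 + 620/9) = -1*(-622/9) = 622/9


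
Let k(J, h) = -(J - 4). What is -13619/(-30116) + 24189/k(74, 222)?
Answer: -363761297/1054060 ≈ -345.10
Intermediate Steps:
k(J, h) = 4 - J (k(J, h) = -(-4 + J) = 4 - J)
-13619/(-30116) + 24189/k(74, 222) = -13619/(-30116) + 24189/(4 - 1*74) = -13619*(-1/30116) + 24189/(4 - 74) = 13619/30116 + 24189/(-70) = 13619/30116 + 24189*(-1/70) = 13619/30116 - 24189/70 = -363761297/1054060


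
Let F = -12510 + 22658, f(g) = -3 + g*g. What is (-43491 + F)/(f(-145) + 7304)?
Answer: -33343/28326 ≈ -1.1771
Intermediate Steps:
f(g) = -3 + g**2
F = 10148
(-43491 + F)/(f(-145) + 7304) = (-43491 + 10148)/((-3 + (-145)**2) + 7304) = -33343/((-3 + 21025) + 7304) = -33343/(21022 + 7304) = -33343/28326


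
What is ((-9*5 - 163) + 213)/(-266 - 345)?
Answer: -5/611 ≈ -0.0081833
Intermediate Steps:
((-9*5 - 163) + 213)/(-266 - 345) = ((-45 - 163) + 213)/(-611) = (-208 + 213)*(-1/611) = 5*(-1/611) = -5/611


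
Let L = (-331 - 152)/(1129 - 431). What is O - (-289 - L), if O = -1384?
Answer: -764793/698 ≈ -1095.7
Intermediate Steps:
L = -483/698 ≈ -0.69198
O - (-289 - L) = -1384 - (-289 - 1*(-483/698)) = -1384 - (-289 + 483/698) = -1384 - 1*(-201239/698) = -1384 + 201239/698 = -764793/698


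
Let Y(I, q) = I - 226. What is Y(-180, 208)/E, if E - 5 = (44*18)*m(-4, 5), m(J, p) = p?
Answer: -406/3965 ≈ -0.10240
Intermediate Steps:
Y(I, q) = -226 + I
E = 3965 (E = 5 + (44*18)*5 = 5 + 792*5 = 5 + 3960 = 3965)
Y(-180, 208)/E = (-226 - 180)/3965 = -406*1/3965 = -406/3965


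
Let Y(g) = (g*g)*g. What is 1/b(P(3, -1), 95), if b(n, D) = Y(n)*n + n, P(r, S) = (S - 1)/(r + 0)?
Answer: -81/38 ≈ -2.1316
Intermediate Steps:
P(r, S) = (-1 + S)/r
Y(g) = g³ (Y(g) = g²*g = g³)
b(n, D) = n + n⁴ (b(n, D) = n³*n + n = n⁴ + n = n + n⁴)
1/b(P(3, -1), 95) = 1/((-1 - 1)/3 + ((-1 - 1)/3)⁴) = 1/((⅓)*(-2) + ((⅓)*(-2))⁴) = 1/(-⅔ + (-⅔)⁴) = 1/(-⅔ + 16/81) = 1/(-38/81) = -81/38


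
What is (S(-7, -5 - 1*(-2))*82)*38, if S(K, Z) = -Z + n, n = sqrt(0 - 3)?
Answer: 9348 + 3116*I*sqrt(3) ≈ 9348.0 + 5397.1*I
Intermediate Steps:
n = I*sqrt(3) (n = sqrt(-3) = I*sqrt(3) ≈ 1.732*I)
S(K, Z) = -Z + I*sqrt(3)
(S(-7, -5 - 1*(-2))*82)*38 = ((-(-5 - 1*(-2)) + I*sqrt(3))*82)*38 = ((-(-5 + 2) + I*sqrt(3))*82)*38 = ((-1*(-3) + I*sqrt(3))*82)*38 = ((3 + I*sqrt(3))*82)*38 = (246 + 82*I*sqrt(3))*38 = 9348 + 3116*I*sqrt(3)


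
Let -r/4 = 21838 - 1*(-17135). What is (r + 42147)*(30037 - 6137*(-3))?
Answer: -5510717760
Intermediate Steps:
r = -155892 (r = -4*(21838 - 1*(-17135)) = -4*(21838 + 17135) = -4*38973 = -155892)
(r + 42147)*(30037 - 6137*(-3)) = (-155892 + 42147)*(30037 - 6137*(-3)) = -113745*(30037 + 18411) = -113745*48448 = -5510717760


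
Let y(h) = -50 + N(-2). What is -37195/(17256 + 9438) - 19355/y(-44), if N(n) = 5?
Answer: 11444191/26694 ≈ 428.72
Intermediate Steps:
y(h) = -45 (y(h) = -50 + 5 = -45)
-37195/(17256 + 9438) - 19355/y(-44) = -37195/(17256 + 9438) - 19355/(-45) = -37195/26694 - 19355*(-1/45) = -37195*1/26694 + 3871/9 = -37195/26694 + 3871/9 = 11444191/26694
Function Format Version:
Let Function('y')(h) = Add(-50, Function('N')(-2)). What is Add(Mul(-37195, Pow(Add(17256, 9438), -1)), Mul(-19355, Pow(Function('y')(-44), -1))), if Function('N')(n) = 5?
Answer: Rational(11444191, 26694) ≈ 428.72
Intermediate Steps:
Function('y')(h) = -45 (Function('y')(h) = Add(-50, 5) = -45)
Add(Mul(-37195, Pow(Add(17256, 9438), -1)), Mul(-19355, Pow(Function('y')(-44), -1))) = Add(Mul(-37195, Pow(Add(17256, 9438), -1)), Mul(-19355, Pow(-45, -1))) = Add(Mul(-37195, Pow(26694, -1)), Mul(-19355, Rational(-1, 45))) = Add(Mul(-37195, Rational(1, 26694)), Rational(3871, 9)) = Add(Rational(-37195, 26694), Rational(3871, 9)) = Rational(11444191, 26694)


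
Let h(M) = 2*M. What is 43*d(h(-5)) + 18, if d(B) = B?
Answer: -412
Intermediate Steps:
43*d(h(-5)) + 18 = 43*(2*(-5)) + 18 = 43*(-10) + 18 = -430 + 18 = -412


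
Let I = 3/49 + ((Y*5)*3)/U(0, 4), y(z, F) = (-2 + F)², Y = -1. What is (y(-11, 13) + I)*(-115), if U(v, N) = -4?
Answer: -2813245/196 ≈ -14353.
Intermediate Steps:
I = 747/196 (I = 3/49 + (-1*5*3)/(-4) = 3*(1/49) - 5*3*(-¼) = 3/49 - 15*(-¼) = 3/49 + 15/4 = 747/196 ≈ 3.8112)
(y(-11, 13) + I)*(-115) = ((-2 + 13)² + 747/196)*(-115) = (11² + 747/196)*(-115) = (121 + 747/196)*(-115) = (24463/196)*(-115) = -2813245/196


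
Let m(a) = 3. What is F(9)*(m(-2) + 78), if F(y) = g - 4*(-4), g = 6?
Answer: 1782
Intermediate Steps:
F(y) = 22 (F(y) = 6 - 4*(-4) = 6 + 16 = 22)
F(9)*(m(-2) + 78) = 22*(3 + 78) = 22*81 = 1782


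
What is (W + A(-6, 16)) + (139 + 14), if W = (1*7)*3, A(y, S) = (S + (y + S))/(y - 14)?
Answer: 1727/10 ≈ 172.70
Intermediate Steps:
A(y, S) = (y + 2*S)/(-14 + y) (A(y, S) = (S + (S + y))/(-14 + y) = (y + 2*S)/(-14 + y))
W = 21 (W = 7*3 = 21)
(W + A(-6, 16)) + (139 + 14) = (21 + (-6 + 2*16)/(-14 - 6)) + (139 + 14) = (21 + (-6 + 32)/(-20)) + 153 = (21 - 1/20*26) + 153 = (21 - 13/10) + 153 = 197/10 + 153 = 1727/10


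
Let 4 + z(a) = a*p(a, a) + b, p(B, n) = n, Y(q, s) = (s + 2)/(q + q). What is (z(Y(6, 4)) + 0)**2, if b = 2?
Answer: 49/16 ≈ 3.0625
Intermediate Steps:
Y(q, s) = (2 + s)/(2*q) (Y(q, s) = (2 + s)/((2*q)) = (2 + s)*(1/(2*q)) = (2 + s)/(2*q))
z(a) = -2 + a**2 (z(a) = -4 + (a*a + 2) = -4 + (a**2 + 2) = -4 + (2 + a**2) = -2 + a**2)
(z(Y(6, 4)) + 0)**2 = ((-2 + ((1/2)*(2 + 4)/6)**2) + 0)**2 = ((-2 + ((1/2)*(1/6)*6)**2) + 0)**2 = ((-2 + (1/2)**2) + 0)**2 = ((-2 + 1/4) + 0)**2 = (-7/4 + 0)**2 = (-7/4)**2 = 49/16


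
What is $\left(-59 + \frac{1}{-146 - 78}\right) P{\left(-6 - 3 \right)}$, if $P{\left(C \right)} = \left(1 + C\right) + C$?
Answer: $\frac{224689}{224} \approx 1003.1$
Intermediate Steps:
$P{\left(C \right)} = 1 + 2 C$
$\left(-59 + \frac{1}{-146 - 78}\right) P{\left(-6 - 3 \right)} = \left(-59 + \frac{1}{-146 - 78}\right) \left(1 + 2 \left(-6 - 3\right)\right) = \left(-59 + \frac{1}{-224}\right) \left(1 + 2 \left(-9\right)\right) = \left(-59 - \frac{1}{224}\right) \left(1 - 18\right) = \left(- \frac{13217}{224}\right) \left(-17\right) = \frac{224689}{224}$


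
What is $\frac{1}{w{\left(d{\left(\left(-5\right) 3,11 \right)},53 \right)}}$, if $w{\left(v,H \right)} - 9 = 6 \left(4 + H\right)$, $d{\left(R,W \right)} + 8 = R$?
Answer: $\frac{1}{351} \approx 0.002849$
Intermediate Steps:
$d{\left(R,W \right)} = -8 + R$
$w{\left(v,H \right)} = 33 + 6 H$ ($w{\left(v,H \right)} = 9 + 6 \left(4 + H\right) = 9 + \left(24 + 6 H\right) = 33 + 6 H$)
$\frac{1}{w{\left(d{\left(\left(-5\right) 3,11 \right)},53 \right)}} = \frac{1}{33 + 6 \cdot 53} = \frac{1}{33 + 318} = \frac{1}{351}$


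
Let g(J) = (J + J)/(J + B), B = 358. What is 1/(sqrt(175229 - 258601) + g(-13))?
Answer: -4485/4961676488 - 119025*I*sqrt(20843)/4961676488 ≈ -9.0393e-7 - 0.0034633*I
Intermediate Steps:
g(J) = 2*J/(358 + J) (g(J) = (J + J)/(J + 358) = (2*J)/(358 + J) = 2*J/(358 + J))
1/(sqrt(175229 - 258601) + g(-13)) = 1/(sqrt(175229 - 258601) + 2*(-13)/(358 - 13)) = 1/(sqrt(-83372) + 2*(-13)/345) = 1/(2*I*sqrt(20843) + 2*(-13)*(1/345)) = 1/(2*I*sqrt(20843) - 26/345) = 1/(-26/345 + 2*I*sqrt(20843))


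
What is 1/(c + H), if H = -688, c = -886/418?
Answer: -209/144235 ≈ -0.0014490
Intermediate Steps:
c = -443/209 (c = -886*1/418 = -443/209 ≈ -2.1196)
1/(c + H) = 1/(-443/209 - 688) = 1/(-144235/209) = -209/144235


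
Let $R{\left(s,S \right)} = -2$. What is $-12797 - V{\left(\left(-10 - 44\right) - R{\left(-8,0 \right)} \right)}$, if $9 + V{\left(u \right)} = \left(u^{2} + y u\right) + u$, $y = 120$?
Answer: $-9200$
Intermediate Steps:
$V{\left(u \right)} = -9 + u^{2} + 121 u$ ($V{\left(u \right)} = -9 + \left(\left(u^{2} + 120 u\right) + u\right) = -9 + \left(u^{2} + 121 u\right) = -9 + u^{2} + 121 u$)
$-12797 - V{\left(\left(-10 - 44\right) - R{\left(-8,0 \right)} \right)} = -12797 - \left(-9 + \left(\left(-10 - 44\right) - -2\right)^{2} + 121 \left(\left(-10 - 44\right) - -2\right)\right) = -12797 - \left(-9 + \left(\left(-10 - 44\right) + 2\right)^{2} + 121 \left(\left(-10 - 44\right) + 2\right)\right) = -12797 - \left(-9 + \left(-54 + 2\right)^{2} + 121 \left(-54 + 2\right)\right) = -12797 - \left(-9 + \left(-52\right)^{2} + 121 \left(-52\right)\right) = -12797 - \left(-9 + 2704 - 6292\right) = -12797 - -3597 = -12797 + 3597 = -9200$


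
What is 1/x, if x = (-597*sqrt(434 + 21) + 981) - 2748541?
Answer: -549512/1509784757501 + 597*sqrt(455)/7548923787505 ≈ -3.6228e-7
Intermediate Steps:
x = -2747560 - 597*sqrt(455) (x = (-597*sqrt(455) + 981) - 2748541 = (981 - 597*sqrt(455)) - 2748541 = -2747560 - 597*sqrt(455) ≈ -2.7603e+6)
1/x = 1/(-2747560 - 597*sqrt(455))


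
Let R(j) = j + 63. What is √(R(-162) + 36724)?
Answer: 5*√1465 ≈ 191.38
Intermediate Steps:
R(j) = 63 + j
√(R(-162) + 36724) = √((63 - 162) + 36724) = √(-99 + 36724) = √36625 = 5*√1465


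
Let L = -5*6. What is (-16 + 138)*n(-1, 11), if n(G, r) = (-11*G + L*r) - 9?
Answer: -40016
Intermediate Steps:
L = -30
n(G, r) = -9 - 30*r - 11*G (n(G, r) = (-11*G - 30*r) - 9 = (-30*r - 11*G) - 9 = -9 - 30*r - 11*G)
(-16 + 138)*n(-1, 11) = (-16 + 138)*(-9 - 30*11 - 11*(-1)) = 122*(-9 - 330 + 11) = 122*(-328) = -40016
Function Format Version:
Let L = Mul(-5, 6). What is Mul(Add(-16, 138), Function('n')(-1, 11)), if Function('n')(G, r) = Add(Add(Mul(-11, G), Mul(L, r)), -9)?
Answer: -40016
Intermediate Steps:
L = -30
Function('n')(G, r) = Add(-9, Mul(-30, r), Mul(-11, G)) (Function('n')(G, r) = Add(Add(Mul(-11, G), Mul(-30, r)), -9) = Add(Add(Mul(-30, r), Mul(-11, G)), -9) = Add(-9, Mul(-30, r), Mul(-11, G)))
Mul(Add(-16, 138), Function('n')(-1, 11)) = Mul(Add(-16, 138), Add(-9, Mul(-30, 11), Mul(-11, -1))) = Mul(122, Add(-9, -330, 11)) = Mul(122, -328) = -40016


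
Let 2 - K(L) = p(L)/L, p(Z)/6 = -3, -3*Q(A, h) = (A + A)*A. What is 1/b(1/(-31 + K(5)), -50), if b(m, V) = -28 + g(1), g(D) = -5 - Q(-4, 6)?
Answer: -3/67 ≈ -0.044776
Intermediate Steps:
Q(A, h) = -2*A²/3 (Q(A, h) = -(A + A)*A/3 = -2*A*A/3 = -2*A²/3)
p(Z) = -18 (p(Z) = 6*(-3) = -18)
g(D) = 17/3 (g(D) = -5 - (-2)*(-4)²/3 = -5 - (-2)*16/3 = -5 - 1*(-32/3) = -5 + 32/3 = 17/3)
K(L) = 2 + 18/L (K(L) = 2 - (-18)/L = 2 + 18/L)
b(m, V) = -67/3 (b(m, V) = -28 + 17/3 = -67/3)
1/b(1/(-31 + K(5)), -50) = 1/(-67/3) = -3/67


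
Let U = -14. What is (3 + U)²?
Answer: 121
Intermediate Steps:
(3 + U)² = (3 - 14)² = (-11)² = 121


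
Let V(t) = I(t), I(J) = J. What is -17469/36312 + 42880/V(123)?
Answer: 518303291/1488792 ≈ 348.14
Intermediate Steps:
V(t) = t
-17469/36312 + 42880/V(123) = -17469/36312 + 42880/123 = -17469*1/36312 + 42880*(1/123) = -5823/12104 + 42880/123 = 518303291/1488792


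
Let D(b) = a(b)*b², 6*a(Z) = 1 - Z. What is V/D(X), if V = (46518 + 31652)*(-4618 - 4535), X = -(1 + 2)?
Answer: -119248335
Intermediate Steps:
X = -3 (X = -1*3 = -3)
a(Z) = ⅙ - Z/6 (a(Z) = (1 - Z)/6 = ⅙ - Z/6)
D(b) = b²*(⅙ - b/6) (D(b) = (⅙ - b/6)*b² = b²*(⅙ - b/6))
V = -715490010 (V = 78170*(-9153) = -715490010)
V/D(X) = -715490010*2/(3*(1 - 1*(-3))) = -715490010*2/(3*(1 + 3)) = -715490010/((⅙)*9*4) = -715490010/6 = -715490010*⅙ = -119248335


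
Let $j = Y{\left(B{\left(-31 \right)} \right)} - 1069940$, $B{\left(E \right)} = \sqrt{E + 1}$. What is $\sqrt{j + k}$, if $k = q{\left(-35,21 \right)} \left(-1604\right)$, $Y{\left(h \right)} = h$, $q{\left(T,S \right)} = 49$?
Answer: $\sqrt{-1148536 + i \sqrt{30}} \approx 0.003 + 1071.7 i$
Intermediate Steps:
$B{\left(E \right)} = \sqrt{1 + E}$
$j = -1069940 + i \sqrt{30}$ ($j = \sqrt{1 - 31} - 1069940 = \sqrt{-30} - 1069940 = i \sqrt{30} - 1069940 = -1069940 + i \sqrt{30} \approx -1.0699 \cdot 10^{6} + 5.4772 i$)
$k = -78596$ ($k = 49 \left(-1604\right) = -78596$)
$\sqrt{j + k} = \sqrt{\left(-1069940 + i \sqrt{30}\right) - 78596} = \sqrt{-1148536 + i \sqrt{30}}$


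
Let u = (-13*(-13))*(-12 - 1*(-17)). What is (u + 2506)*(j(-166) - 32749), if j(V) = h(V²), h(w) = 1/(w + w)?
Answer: -6048095534337/55112 ≈ -1.0974e+8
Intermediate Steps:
h(w) = 1/(2*w)
j(V) = 1/(2*V²) (j(V) = 1/(2*(V²)) = 1/(2*V²))
u = 845 (u = 169*(-12 + 17) = 169*5 = 845)
(u + 2506)*(j(-166) - 32749) = (845 + 2506)*((½)/(-166)² - 32749) = 3351*((½)*(1/27556) - 32749) = 3351*(1/55112 - 32749) = 3351*(-1804862887/55112) = -6048095534337/55112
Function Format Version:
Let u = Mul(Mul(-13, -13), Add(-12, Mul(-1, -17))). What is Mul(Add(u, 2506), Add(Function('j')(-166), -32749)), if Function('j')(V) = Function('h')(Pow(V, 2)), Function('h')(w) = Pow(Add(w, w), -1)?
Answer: Rational(-6048095534337, 55112) ≈ -1.0974e+8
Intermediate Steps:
Function('h')(w) = Mul(Rational(1, 2), Pow(w, -1)) (Function('h')(w) = Pow(Mul(2, w), -1) = Mul(Rational(1, 2), Pow(w, -1)))
Function('j')(V) = Mul(Rational(1, 2), Pow(V, -2)) (Function('j')(V) = Mul(Rational(1, 2), Pow(Pow(V, 2), -1)) = Mul(Rational(1, 2), Pow(V, -2)))
u = 845 (u = Mul(169, Add(-12, 17)) = Mul(169, 5) = 845)
Mul(Add(u, 2506), Add(Function('j')(-166), -32749)) = Mul(Add(845, 2506), Add(Mul(Rational(1, 2), Pow(-166, -2)), -32749)) = Mul(3351, Add(Mul(Rational(1, 2), Rational(1, 27556)), -32749)) = Mul(3351, Add(Rational(1, 55112), -32749)) = Mul(3351, Rational(-1804862887, 55112)) = Rational(-6048095534337, 55112)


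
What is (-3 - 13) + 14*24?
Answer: 320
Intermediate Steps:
(-3 - 13) + 14*24 = -16 + 336 = 320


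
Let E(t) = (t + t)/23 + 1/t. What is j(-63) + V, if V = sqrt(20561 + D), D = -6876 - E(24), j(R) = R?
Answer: -63 + sqrt(1042306410)/276 ≈ 53.974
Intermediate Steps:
E(t) = 1/t + 2*t/23 (E(t) = (2*t)*(1/23) + 1/t = 2*t/23 + 1/t = 1/t + 2*t/23)
D = -3796727/552 (D = -6876 - (1/24 + (2/23)*24) = -6876 - (1/24 + 48/23) = -6876 - 1*1175/552 = -6876 - 1175/552 = -3796727/552 ≈ -6878.1)
V = sqrt(1042306410)/276 (V = sqrt(20561 - 3796727/552) = sqrt(7552945/552) = sqrt(1042306410)/276 ≈ 116.97)
j(-63) + V = -63 + sqrt(1042306410)/276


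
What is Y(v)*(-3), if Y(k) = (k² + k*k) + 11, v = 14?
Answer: -1209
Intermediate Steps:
Y(k) = 11 + 2*k² (Y(k) = (k² + k²) + 11 = 2*k² + 11 = 11 + 2*k²)
Y(v)*(-3) = (11 + 2*14²)*(-3) = (11 + 2*196)*(-3) = (11 + 392)*(-3) = 403*(-3) = -1209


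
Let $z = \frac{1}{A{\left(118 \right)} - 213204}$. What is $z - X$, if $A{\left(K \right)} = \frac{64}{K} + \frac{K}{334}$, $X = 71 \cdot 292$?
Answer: $- \frac{43551508966737}{2100690187} \approx -20732.0$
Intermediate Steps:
$X = 20732$
$A{\left(K \right)} = \frac{64}{K} + \frac{K}{334}$ ($A{\left(K \right)} = \frac{64}{K} + K \frac{1}{334} = \frac{64}{K} + \frac{K}{334}$)
$z = - \frac{9853}{2100690187}$ ($z = \frac{1}{\left(\frac{64}{118} + \frac{1}{334} \cdot 118\right) - 213204} = \frac{1}{\left(64 \cdot \frac{1}{118} + \frac{59}{167}\right) - 213204} = \frac{1}{\left(\frac{32}{59} + \frac{59}{167}\right) - 213204} = \frac{1}{\frac{8825}{9853} - 213204} = \frac{1}{- \frac{2100690187}{9853}} = - \frac{9853}{2100690187} \approx -4.6904 \cdot 10^{-6}$)
$z - X = - \frac{9853}{2100690187} - 20732 = - \frac{43551508966737}{2100690187}$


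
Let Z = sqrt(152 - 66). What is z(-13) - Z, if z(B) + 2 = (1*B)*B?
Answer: 167 - sqrt(86) ≈ 157.73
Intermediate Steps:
z(B) = -2 + B**2 (z(B) = -2 + (1*B)*B = -2 + B*B = -2 + B**2)
Z = sqrt(86) ≈ 9.2736
z(-13) - Z = (-2 + (-13)**2) - sqrt(86) = (-2 + 169) - sqrt(86) = 167 - sqrt(86)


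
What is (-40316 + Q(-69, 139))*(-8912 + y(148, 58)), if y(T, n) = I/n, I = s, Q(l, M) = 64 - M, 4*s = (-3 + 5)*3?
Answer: 41755771499/116 ≈ 3.5996e+8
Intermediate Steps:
s = 3/2 (s = ((-3 + 5)*3)/4 = (2*3)/4 = (¼)*6 = 3/2 ≈ 1.5000)
I = 3/2 ≈ 1.5000
y(T, n) = 3/(2*n)
(-40316 + Q(-69, 139))*(-8912 + y(148, 58)) = (-40316 + (64 - 1*139))*(-8912 + (3/2)/58) = (-40316 + (64 - 139))*(-8912 + (3/2)*(1/58)) = (-40316 - 75)*(-8912 + 3/116) = -40391*(-1033789/116) = 41755771499/116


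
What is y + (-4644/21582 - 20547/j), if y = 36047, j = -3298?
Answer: 142564509163/3954302 ≈ 36053.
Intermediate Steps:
y + (-4644/21582 - 20547/j) = 36047 + (-4644/21582 - 20547/(-3298)) = 36047 + (-4644*1/21582 - 20547*(-1/3298)) = 36047 + (-258/1199 + 20547/3298) = 36047 + 23784969/3954302 = 142564509163/3954302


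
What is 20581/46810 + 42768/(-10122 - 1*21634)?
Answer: -337099961/371624590 ≈ -0.90710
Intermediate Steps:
20581/46810 + 42768/(-10122 - 1*21634) = 20581*(1/46810) + 42768/(-10122 - 21634) = 20581/46810 + 42768/(-31756) = 20581/46810 + 42768*(-1/31756) = 20581/46810 - 10692/7939 = -337099961/371624590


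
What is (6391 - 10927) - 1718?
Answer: -6254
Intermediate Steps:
(6391 - 10927) - 1718 = -4536 - 1718 = -6254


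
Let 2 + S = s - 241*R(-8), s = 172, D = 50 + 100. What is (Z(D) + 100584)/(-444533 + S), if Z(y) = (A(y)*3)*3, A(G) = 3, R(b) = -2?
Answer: -100611/443881 ≈ -0.22666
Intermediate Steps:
D = 150
S = 652 (S = -2 + (172 - 241*(-2)) = -2 + (172 + 482) = -2 + 654 = 652)
Z(y) = 27 (Z(y) = (3*3)*3 = 9*3 = 27)
(Z(D) + 100584)/(-444533 + S) = (27 + 100584)/(-444533 + 652) = 100611/(-443881) = 100611*(-1/443881) = -100611/443881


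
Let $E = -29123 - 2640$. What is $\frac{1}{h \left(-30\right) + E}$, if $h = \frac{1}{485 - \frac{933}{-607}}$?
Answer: $- \frac{147664}{4690260737} \approx -3.1483 \cdot 10^{-5}$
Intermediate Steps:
$h = \frac{607}{295328}$ ($h = \frac{1}{485 - - \frac{933}{607}} = \frac{1}{485 + \frac{933}{607}} = \frac{1}{\frac{295328}{607}} = \frac{607}{295328} \approx 0.0020553$)
$E = -31763$
$\frac{1}{h \left(-30\right) + E} = \frac{1}{\frac{607}{295328} \left(-30\right) - 31763} = \frac{1}{- \frac{9105}{147664} - 31763} = \frac{1}{- \frac{4690260737}{147664}} = - \frac{147664}{4690260737}$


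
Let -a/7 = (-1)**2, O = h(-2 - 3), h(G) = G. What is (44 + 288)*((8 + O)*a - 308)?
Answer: -109228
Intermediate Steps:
O = -5 (O = -2 - 3 = -5)
a = -7 (a = -7*(-1)**2 = -7*1 = -7)
(44 + 288)*((8 + O)*a - 308) = (44 + 288)*((8 - 5)*(-7) - 308) = 332*(3*(-7) - 308) = 332*(-21 - 308) = 332*(-329) = -109228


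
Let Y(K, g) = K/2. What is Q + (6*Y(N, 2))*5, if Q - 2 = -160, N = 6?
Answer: -68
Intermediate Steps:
Q = -158 (Q = 2 - 160 = -158)
Y(K, g) = K/2 (Y(K, g) = K*(½) = K/2)
Q + (6*Y(N, 2))*5 = -158 + (6*((½)*6))*5 = -158 + (6*3)*5 = -158 + 18*5 = -158 + 90 = -68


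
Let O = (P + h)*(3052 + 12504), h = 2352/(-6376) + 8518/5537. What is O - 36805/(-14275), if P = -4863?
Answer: -952876664479780791/12599083595 ≈ -7.5631e+7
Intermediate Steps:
h = 5160968/4412989 (h = 2352*(-1/6376) + 8518*(1/5537) = -294/797 + 8518/5537 = 5160968/4412989 ≈ 1.1695)
O = -333757161808684/4412989 (O = (-4863 + 5160968/4412989)*(3052 + 12504) = -21455204539/4412989*15556 = -333757161808684/4412989 ≈ -7.5631e+7)
O - 36805/(-14275) = -333757161808684/4412989 - 36805/(-14275) = -333757161808684/4412989 - 36805*(-1)/14275 = -333757161808684/4412989 - 1*(-7361/2855) = -333757161808684/4412989 + 7361/2855 = -952876664479780791/12599083595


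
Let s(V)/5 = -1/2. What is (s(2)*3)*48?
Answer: -360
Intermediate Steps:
s(V) = -5/2 (s(V) = 5*(-1/2) = -5/2)
(s(2)*3)*48 = -5/2*3*48 = -15/2*48 = -360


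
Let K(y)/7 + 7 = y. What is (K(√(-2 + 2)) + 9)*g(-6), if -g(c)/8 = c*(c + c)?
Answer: 23040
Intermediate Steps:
g(c) = -16*c² (g(c) = -8*c*(c + c) = -8*c*2*c = -16*c²)
K(y) = -49 + 7*y
(K(√(-2 + 2)) + 9)*g(-6) = ((-49 + 7*√(-2 + 2)) + 9)*(-16*(-6)²) = ((-49 + 7*√0) + 9)*(-16*36) = ((-49 + 7*0) + 9)*(-576) = ((-49 + 0) + 9)*(-576) = (-49 + 9)*(-576) = -40*(-576) = 23040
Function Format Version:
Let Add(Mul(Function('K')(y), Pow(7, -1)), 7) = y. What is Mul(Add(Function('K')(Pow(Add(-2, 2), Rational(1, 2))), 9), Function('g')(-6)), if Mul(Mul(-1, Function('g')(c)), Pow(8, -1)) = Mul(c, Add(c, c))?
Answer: 23040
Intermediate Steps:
Function('g')(c) = Mul(-16, Pow(c, 2)) (Function('g')(c) = Mul(-8, Mul(c, Add(c, c))) = Mul(-8, Mul(c, Mul(2, c))) = Mul(-8, Mul(2, Pow(c, 2))) = Mul(-16, Pow(c, 2)))
Function('K')(y) = Add(-49, Mul(7, y))
Mul(Add(Function('K')(Pow(Add(-2, 2), Rational(1, 2))), 9), Function('g')(-6)) = Mul(Add(Add(-49, Mul(7, Pow(Add(-2, 2), Rational(1, 2)))), 9), Mul(-16, Pow(-6, 2))) = Mul(Add(Add(-49, Mul(7, Pow(0, Rational(1, 2)))), 9), Mul(-16, 36)) = Mul(Add(Add(-49, Mul(7, 0)), 9), -576) = Mul(Add(Add(-49, 0), 9), -576) = Mul(Add(-49, 9), -576) = Mul(-40, -576) = 23040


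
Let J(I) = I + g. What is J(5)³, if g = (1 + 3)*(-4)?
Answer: -1331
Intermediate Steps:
g = -16 (g = 4*(-4) = -16)
J(I) = -16 + I (J(I) = I - 16 = -16 + I)
J(5)³ = (-16 + 5)³ = (-11)³ = -1331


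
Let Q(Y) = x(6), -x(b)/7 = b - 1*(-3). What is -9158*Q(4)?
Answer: 576954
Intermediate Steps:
x(b) = -21 - 7*b (x(b) = -7*(b - 1*(-3)) = -7*(b + 3) = -7*(3 + b) = -21 - 7*b)
Q(Y) = -63 (Q(Y) = -21 - 7*6 = -21 - 42 = -63)
-9158*Q(4) = -9158*(-63) = 576954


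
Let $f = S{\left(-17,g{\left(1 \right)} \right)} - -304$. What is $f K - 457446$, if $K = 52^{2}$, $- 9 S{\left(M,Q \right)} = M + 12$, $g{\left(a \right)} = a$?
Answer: $\frac{3294650}{9} \approx 3.6607 \cdot 10^{5}$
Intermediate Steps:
$S{\left(M,Q \right)} = - \frac{4}{3} - \frac{M}{9}$ ($S{\left(M,Q \right)} = - \frac{M + 12}{9} = - \frac{12 + M}{9} = - \frac{4}{3} - \frac{M}{9}$)
$K = 2704$
$f = \frac{2741}{9}$ ($f = \left(- \frac{4}{3} - - \frac{17}{9}\right) - -304 = \left(- \frac{4}{3} + \frac{17}{9}\right) + 304 = \frac{5}{9} + 304 = \frac{2741}{9} \approx 304.56$)
$f K - 457446 = \frac{2741}{9} \cdot 2704 - 457446 = \frac{7411664}{9} - 457446 = \frac{3294650}{9}$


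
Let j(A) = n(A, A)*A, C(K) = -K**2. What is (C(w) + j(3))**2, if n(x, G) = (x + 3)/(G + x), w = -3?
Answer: 36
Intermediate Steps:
n(x, G) = (3 + x)/(G + x)
j(A) = 3/2 + A/2 (j(A) = ((3 + A)/(A + A))*A = ((3 + A)/((2*A)))*A = ((1/(2*A))*(3 + A))*A = ((3 + A)/(2*A))*A = 3/2 + A/2)
(C(w) + j(3))**2 = (-1*(-3)**2 + (3/2 + (1/2)*3))**2 = (-1*9 + (3/2 + 3/2))**2 = (-9 + 3)**2 = (-6)**2 = 36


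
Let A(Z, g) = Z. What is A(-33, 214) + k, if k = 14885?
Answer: 14852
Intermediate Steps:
A(-33, 214) + k = -33 + 14885 = 14852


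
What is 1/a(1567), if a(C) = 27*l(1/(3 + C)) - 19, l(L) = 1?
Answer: ⅛ ≈ 0.12500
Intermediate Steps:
a(C) = 8 (a(C) = 27*1 - 19 = 27 - 19 = 8)
1/a(1567) = 1/8 = ⅛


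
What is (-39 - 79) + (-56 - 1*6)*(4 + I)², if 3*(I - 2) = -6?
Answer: -1110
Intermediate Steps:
I = 0 (I = 2 + (⅓)*(-6) = 2 - 2 = 0)
(-39 - 79) + (-56 - 1*6)*(4 + I)² = (-39 - 79) + (-56 - 1*6)*(4 + 0)² = -118 + (-56 - 6)*4² = -118 - 62*16 = -118 - 992 = -1110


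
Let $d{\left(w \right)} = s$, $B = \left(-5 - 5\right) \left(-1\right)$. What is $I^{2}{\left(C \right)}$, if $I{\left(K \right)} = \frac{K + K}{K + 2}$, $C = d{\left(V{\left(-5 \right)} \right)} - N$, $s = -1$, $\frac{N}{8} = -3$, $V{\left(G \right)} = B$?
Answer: $\frac{2116}{625} \approx 3.3856$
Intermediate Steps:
$B = 10$ ($B = \left(-10\right) \left(-1\right) = 10$)
$V{\left(G \right)} = 10$
$N = -24$ ($N = 8 \left(-3\right) = -24$)
$d{\left(w \right)} = -1$
$C = 23$ ($C = -1 - -24 = -1 + 24 = 23$)
$I{\left(K \right)} = \frac{2 K}{2 + K}$
$I^{2}{\left(C \right)} = \left(2 \cdot 23 \frac{1}{2 + 23}\right)^{2} = \left(2 \cdot 23 \cdot \frac{1}{25}\right)^{2} = \left(\frac{46}{25}\right)^{2} = \frac{2116}{625}$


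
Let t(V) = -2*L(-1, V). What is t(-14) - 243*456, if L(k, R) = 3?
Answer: -110814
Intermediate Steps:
t(V) = -6 (t(V) = -2*3 = -6)
t(-14) - 243*456 = -6 - 243*456 = -6 - 110808 = -110814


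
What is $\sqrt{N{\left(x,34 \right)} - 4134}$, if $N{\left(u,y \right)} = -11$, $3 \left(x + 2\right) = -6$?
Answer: $i \sqrt{4145} \approx 64.382 i$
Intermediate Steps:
$x = -4$ ($x = -2 + \frac{1}{3} \left(-6\right) = -2 - 2 = -4$)
$\sqrt{N{\left(x,34 \right)} - 4134} = \sqrt{-11 - 4134} = \sqrt{-4145} = i \sqrt{4145}$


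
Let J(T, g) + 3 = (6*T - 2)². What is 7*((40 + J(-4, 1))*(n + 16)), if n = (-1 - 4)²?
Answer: 204631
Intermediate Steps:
J(T, g) = -3 + (-2 + 6*T)² (J(T, g) = -3 + (6*T - 2)² = -3 + (-2 + 6*T)²)
n = 25 (n = (-5)² = 25)
7*((40 + J(-4, 1))*(n + 16)) = 7*((40 + (-3 + 4*(-1 + 3*(-4))²))*(25 + 16)) = 7*((40 + (-3 + 4*(-1 - 12)²))*41) = 7*((40 + (-3 + 4*(-13)²))*41) = 7*((40 + (-3 + 4*169))*41) = 7*((40 + (-3 + 676))*41) = 7*((40 + 673)*41) = 7*(713*41) = 7*29233 = 204631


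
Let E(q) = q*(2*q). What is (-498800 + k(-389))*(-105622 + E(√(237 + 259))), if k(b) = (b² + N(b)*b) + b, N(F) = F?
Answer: 20564712610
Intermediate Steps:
E(q) = 2*q²
k(b) = b + 2*b² (k(b) = (b² + b*b) + b = (b² + b²) + b = 2*b² + b = b + 2*b²)
(-498800 + k(-389))*(-105622 + E(√(237 + 259))) = (-498800 - 389*(1 + 2*(-389)))*(-105622 + 2*(√(237 + 259))²) = (-498800 - 389*(1 - 778))*(-105622 + 2*(√496)²) = (-498800 - 389*(-777))*(-105622 + 2*(4*√31)²) = (-498800 + 302253)*(-105622 + 2*496) = -196547*(-105622 + 992) = -196547*(-104630) = 20564712610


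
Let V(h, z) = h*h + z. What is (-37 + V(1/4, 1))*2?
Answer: -575/8 ≈ -71.875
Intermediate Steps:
V(h, z) = z + h² (V(h, z) = h² + z = z + h²)
(-37 + V(1/4, 1))*2 = (-37 + (1 + (1/4)²))*2 = (-37 + (1 + (¼)²))*2 = (-37 + (1 + 1/16))*2 = (-37 + 17/16)*2 = -575/16*2 = -575/8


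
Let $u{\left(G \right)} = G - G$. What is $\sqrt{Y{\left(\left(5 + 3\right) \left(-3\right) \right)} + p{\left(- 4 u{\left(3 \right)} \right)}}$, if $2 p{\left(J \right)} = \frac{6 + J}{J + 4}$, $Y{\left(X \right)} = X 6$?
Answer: $\frac{i \sqrt{573}}{2} \approx 11.969 i$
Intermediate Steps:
$u{\left(G \right)} = 0$
$Y{\left(X \right)} = 6 X$
$p{\left(J \right)} = \frac{6 + J}{2 \left(4 + J\right)}$ ($p{\left(J \right)} = \frac{\left(6 + J\right) \frac{1}{J + 4}}{2} = \frac{\left(6 + J\right) \frac{1}{4 + J}}{2} = \frac{\frac{1}{4 + J} \left(6 + J\right)}{2} = \frac{6 + J}{2 \left(4 + J\right)}$)
$\sqrt{Y{\left(\left(5 + 3\right) \left(-3\right) \right)} + p{\left(- 4 u{\left(3 \right)} \right)}} = \sqrt{6 \left(5 + 3\right) \left(-3\right) + \frac{6 - 0}{2 \left(4 - 0\right)}} = \sqrt{6 \cdot 8 \left(-3\right) + \frac{6 + 0}{2 \left(4 + 0\right)}} = \sqrt{6 \left(-24\right) + \frac{1}{2} \cdot \frac{1}{4} \cdot 6} = \sqrt{-144 + \frac{1}{2} \cdot \frac{1}{4} \cdot 6} = \sqrt{-144 + \frac{3}{4}} = \sqrt{- \frac{573}{4}} = \frac{i \sqrt{573}}{2}$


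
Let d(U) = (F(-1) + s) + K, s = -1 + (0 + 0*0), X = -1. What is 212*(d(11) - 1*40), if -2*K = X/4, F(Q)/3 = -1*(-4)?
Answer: -12243/2 ≈ -6121.5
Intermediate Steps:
F(Q) = 12 (F(Q) = 3*(-1*(-4)) = 3*4 = 12)
s = -1 (s = -1 + (0 + 0) = -1 + 0 = -1)
K = ⅛ (K = -(-1)/(2*4) = -½*(-¼) = ⅛ ≈ 0.12500)
d(U) = 89/8 (d(U) = (12 - 1) + ⅛ = 11 + ⅛ = 89/8)
212*(d(11) - 1*40) = 212*(89/8 - 1*40) = 212*(89/8 - 40) = 212*(-231/8) = -12243/2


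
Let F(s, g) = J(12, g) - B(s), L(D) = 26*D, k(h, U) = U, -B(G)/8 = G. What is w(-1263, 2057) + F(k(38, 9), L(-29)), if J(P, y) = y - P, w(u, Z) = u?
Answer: -1957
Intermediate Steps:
B(G) = -8*G
F(s, g) = -12 + g + 8*s (F(s, g) = (g - 1*12) - (-8)*s = (g - 12) + 8*s = (-12 + g) + 8*s = -12 + g + 8*s)
w(-1263, 2057) + F(k(38, 9), L(-29)) = -1263 + (-12 + 26*(-29) + 8*9) = -1263 + (-12 - 754 + 72) = -1263 - 694 = -1957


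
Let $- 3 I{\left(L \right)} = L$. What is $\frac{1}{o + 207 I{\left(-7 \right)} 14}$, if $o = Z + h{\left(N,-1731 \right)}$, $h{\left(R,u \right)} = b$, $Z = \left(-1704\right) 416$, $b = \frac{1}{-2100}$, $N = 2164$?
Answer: $- \frac{2100}{1474414201} \approx -1.4243 \cdot 10^{-6}$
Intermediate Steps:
$I{\left(L \right)} = - \frac{L}{3}$
$b = - \frac{1}{2100} \approx -0.00047619$
$Z = -708864$
$h{\left(R,u \right)} = - \frac{1}{2100}$
$o = - \frac{1488614401}{2100}$ ($o = -708864 - \frac{1}{2100} = - \frac{1488614401}{2100} \approx -7.0886 \cdot 10^{5}$)
$\frac{1}{o + 207 I{\left(-7 \right)} 14} = \frac{1}{- \frac{1488614401}{2100} + 207 \left(\left(- \frac{1}{3}\right) \left(-7\right)\right) 14} = \frac{1}{- \frac{1488614401}{2100} + 207 \cdot \frac{7}{3} \cdot 14} = \frac{1}{- \frac{1488614401}{2100} + 483 \cdot 14} = \frac{1}{- \frac{1488614401}{2100} + 6762} = \frac{1}{- \frac{1474414201}{2100}} = - \frac{2100}{1474414201}$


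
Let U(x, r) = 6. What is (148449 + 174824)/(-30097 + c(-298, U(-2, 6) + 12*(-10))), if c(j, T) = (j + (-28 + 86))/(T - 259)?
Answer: -120580829/11225941 ≈ -10.741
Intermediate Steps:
c(j, T) = (58 + j)/(-259 + T) (c(j, T) = (j + 58)/(-259 + T) = (58 + j)/(-259 + T))
(148449 + 174824)/(-30097 + c(-298, U(-2, 6) + 12*(-10))) = (148449 + 174824)/(-30097 + (58 - 298)/(-259 + (6 + 12*(-10)))) = 323273/(-30097 - 240/(-259 + (6 - 120))) = 323273/(-30097 - 240/(-259 - 114)) = 323273/(-30097 - 240/(-373)) = 323273/(-30097 - 1/373*(-240)) = 323273/(-30097 + 240/373) = 323273/(-11225941/373) = 323273*(-373/11225941) = -120580829/11225941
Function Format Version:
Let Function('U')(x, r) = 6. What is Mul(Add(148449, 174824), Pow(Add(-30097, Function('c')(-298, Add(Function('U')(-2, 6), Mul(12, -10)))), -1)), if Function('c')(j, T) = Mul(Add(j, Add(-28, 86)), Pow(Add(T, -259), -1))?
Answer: Rational(-120580829, 11225941) ≈ -10.741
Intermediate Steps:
Function('c')(j, T) = Mul(Pow(Add(-259, T), -1), Add(58, j)) (Function('c')(j, T) = Mul(Add(j, 58), Pow(Add(-259, T), -1)) = Mul(Add(58, j), Pow(Add(-259, T), -1)) = Mul(Pow(Add(-259, T), -1), Add(58, j)))
Mul(Add(148449, 174824), Pow(Add(-30097, Function('c')(-298, Add(Function('U')(-2, 6), Mul(12, -10)))), -1)) = Mul(Add(148449, 174824), Pow(Add(-30097, Mul(Pow(Add(-259, Add(6, Mul(12, -10))), -1), Add(58, -298))), -1)) = Mul(323273, Pow(Add(-30097, Mul(Pow(Add(-259, Add(6, -120)), -1), -240)), -1)) = Mul(323273, Pow(Add(-30097, Mul(Pow(Add(-259, -114), -1), -240)), -1)) = Mul(323273, Pow(Add(-30097, Mul(Pow(-373, -1), -240)), -1)) = Mul(323273, Pow(Add(-30097, Mul(Rational(-1, 373), -240)), -1)) = Mul(323273, Pow(Add(-30097, Rational(240, 373)), -1)) = Mul(323273, Pow(Rational(-11225941, 373), -1)) = Mul(323273, Rational(-373, 11225941)) = Rational(-120580829, 11225941)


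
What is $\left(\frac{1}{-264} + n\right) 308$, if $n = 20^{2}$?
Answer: $\frac{739193}{6} \approx 1.232 \cdot 10^{5}$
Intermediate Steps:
$n = 400$
$\left(\frac{1}{-264} + n\right) 308 = \left(\frac{1}{-264} + 400\right) 308 = \left(- \frac{1}{264} + 400\right) 308 = \frac{105599}{264} \cdot 308 = \frac{739193}{6}$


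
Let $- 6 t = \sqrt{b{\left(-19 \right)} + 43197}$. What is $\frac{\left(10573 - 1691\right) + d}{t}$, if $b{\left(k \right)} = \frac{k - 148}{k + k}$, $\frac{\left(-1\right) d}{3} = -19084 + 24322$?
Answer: $\frac{40992 \sqrt{62382814}}{1641653} \approx 197.22$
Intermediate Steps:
$d = -15714$ ($d = - 3 \left(-19084 + 24322\right) = \left(-3\right) 5238 = -15714$)
$b{\left(k \right)} = \frac{-148 + k}{2 k}$
$t = - \frac{\sqrt{62382814}}{228}$ ($t = - \frac{\sqrt{\frac{-148 - 19}{2 \left(-19\right)} + 43197}}{6} = - \frac{\sqrt{\frac{1}{2} \left(- \frac{1}{19}\right) \left(-167\right) + 43197}}{6} = - \frac{\sqrt{\frac{167}{38} + 43197}}{6} = - \frac{\sqrt{\frac{1641653}{38}}}{6} = - \frac{\frac{1}{38} \sqrt{62382814}}{6} = - \frac{\sqrt{62382814}}{228} \approx -34.642$)
$\frac{\left(10573 - 1691\right) + d}{t} = \frac{\left(10573 - 1691\right) - 15714}{\left(- \frac{1}{228}\right) \sqrt{62382814}} = \left(8882 - 15714\right) \left(- \frac{6 \sqrt{62382814}}{1641653}\right) = - 6832 \left(- \frac{6 \sqrt{62382814}}{1641653}\right) = \frac{40992 \sqrt{62382814}}{1641653}$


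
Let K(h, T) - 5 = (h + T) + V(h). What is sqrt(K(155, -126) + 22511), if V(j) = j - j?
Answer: 3*sqrt(2505) ≈ 150.15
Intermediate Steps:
V(j) = 0
K(h, T) = 5 + T + h (K(h, T) = 5 + ((h + T) + 0) = 5 + ((T + h) + 0) = 5 + (T + h) = 5 + T + h)
sqrt(K(155, -126) + 22511) = sqrt((5 - 126 + 155) + 22511) = sqrt(34 + 22511) = sqrt(22545) = 3*sqrt(2505)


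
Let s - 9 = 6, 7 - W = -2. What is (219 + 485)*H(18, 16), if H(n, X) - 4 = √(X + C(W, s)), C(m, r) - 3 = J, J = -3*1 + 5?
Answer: 2816 + 704*√21 ≈ 6042.1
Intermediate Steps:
J = 2 (J = -3 + 5 = 2)
W = 9 (W = 7 - 1*(-2) = 7 + 2 = 9)
s = 15 (s = 9 + 6 = 15)
C(m, r) = 5 (C(m, r) = 3 + 2 = 5)
H(n, X) = 4 + √(5 + X) (H(n, X) = 4 + √(X + 5) = 4 + √(5 + X))
(219 + 485)*H(18, 16) = (219 + 485)*(4 + √(5 + 16)) = 704*(4 + √21) = 2816 + 704*√21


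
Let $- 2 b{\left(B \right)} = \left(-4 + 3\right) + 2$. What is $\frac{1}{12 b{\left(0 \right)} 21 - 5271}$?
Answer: $- \frac{1}{5397} \approx -0.00018529$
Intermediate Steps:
$b{\left(B \right)} = - \frac{1}{2}$ ($b{\left(B \right)} = - \frac{\left(-4 + 3\right) + 2}{2} = - \frac{-1 + 2}{2} = \left(- \frac{1}{2}\right) 1 = - \frac{1}{2}$)
$\frac{1}{12 b{\left(0 \right)} 21 - 5271} = \frac{1}{12 \left(- \frac{1}{2}\right) 21 - 5271} = \frac{1}{\left(-6\right) 21 - 5271} = \frac{1}{-126 - 5271} = \frac{1}{-5397} = - \frac{1}{5397}$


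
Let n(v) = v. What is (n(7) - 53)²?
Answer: 2116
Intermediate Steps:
(n(7) - 53)² = (7 - 53)² = (-46)² = 2116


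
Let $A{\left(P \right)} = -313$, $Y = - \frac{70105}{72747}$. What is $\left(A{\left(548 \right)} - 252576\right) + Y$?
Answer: $- \frac{18396986188}{72747} \approx -2.5289 \cdot 10^{5}$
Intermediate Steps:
$Y = - \frac{70105}{72747}$ ($Y = \left(-70105\right) \frac{1}{72747} = - \frac{70105}{72747} \approx -0.96368$)
$\left(A{\left(548 \right)} - 252576\right) + Y = \left(-313 - 252576\right) - \frac{70105}{72747} = -252889 - \frac{70105}{72747} = - \frac{18396986188}{72747}$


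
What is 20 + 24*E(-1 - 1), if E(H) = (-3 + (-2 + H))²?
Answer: 1196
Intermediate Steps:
E(H) = (-5 + H)²
20 + 24*E(-1 - 1) = 20 + 24*(-5 + (-1 - 1))² = 20 + 24*(-5 - 2)² = 20 + 24*(-7)² = 20 + 24*49 = 20 + 1176 = 1196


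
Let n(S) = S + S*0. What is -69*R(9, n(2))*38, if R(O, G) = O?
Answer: -23598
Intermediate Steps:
n(S) = S (n(S) = S + 0 = S)
-69*R(9, n(2))*38 = -69*9*38 = -621*38 = -23598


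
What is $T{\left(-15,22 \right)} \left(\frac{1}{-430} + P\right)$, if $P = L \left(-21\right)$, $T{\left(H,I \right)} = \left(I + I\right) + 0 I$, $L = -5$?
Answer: $\frac{993278}{215} \approx 4619.9$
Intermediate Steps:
$T{\left(H,I \right)} = 2 I$ ($T{\left(H,I \right)} = 2 I + 0 = 2 I$)
$P = 105$ ($P = \left(-5\right) \left(-21\right) = 105$)
$T{\left(-15,22 \right)} \left(\frac{1}{-430} + P\right) = 2 \cdot 22 \left(\frac{1}{-430} + 105\right) = 44 \left(- \frac{1}{430} + 105\right) = 44 \cdot \frac{45149}{430} = \frac{993278}{215}$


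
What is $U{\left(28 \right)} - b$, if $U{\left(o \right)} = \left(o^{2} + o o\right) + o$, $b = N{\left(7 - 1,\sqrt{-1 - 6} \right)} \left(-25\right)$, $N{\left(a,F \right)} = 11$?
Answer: $1871$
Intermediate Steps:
$b = -275$ ($b = 11 \left(-25\right) = -275$)
$U{\left(o \right)} = o + 2 o^{2}$ ($U{\left(o \right)} = \left(o^{2} + o^{2}\right) + o = 2 o^{2} + o = o + 2 o^{2}$)
$U{\left(28 \right)} - b = 28 \left(1 + 2 \cdot 28\right) - -275 = 28 \left(1 + 56\right) + 275 = 28 \cdot 57 + 275 = 1596 + 275 = 1871$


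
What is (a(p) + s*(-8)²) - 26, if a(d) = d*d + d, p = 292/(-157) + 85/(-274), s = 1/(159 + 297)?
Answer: -2459869604041/105481254468 ≈ -23.320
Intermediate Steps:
s = 1/456 ≈ 0.0021930
p = -93353/43018 (p = 292*(-1/157) + 85*(-1/274) = -292/157 - 85/274 = -93353/43018 ≈ -2.1701)
a(d) = d + d² (a(d) = d² + d = d + d²)
(a(p) + s*(-8)²) - 26 = (-93353*(1 - 93353/43018)/43018 + (1/456)*(-8)²) - 26 = (-93353/43018*(-50335/43018) + (1/456)*64) - 26 = (4698923255/1850548324 + 8/57) - 26 = 282643012127/105481254468 - 26 = -2459869604041/105481254468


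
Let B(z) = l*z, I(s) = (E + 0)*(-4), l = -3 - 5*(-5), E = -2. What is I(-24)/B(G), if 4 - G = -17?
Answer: 4/231 ≈ 0.017316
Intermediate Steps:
l = 22 (l = -3 + 25 = 22)
G = 21 (G = 4 - 1*(-17) = 4 + 17 = 21)
I(s) = 8 (I(s) = (-2 + 0)*(-4) = -2*(-4) = 8)
B(z) = 22*z
I(-24)/B(G) = 8/((22*21)) = 8/462 = 8*(1/462) = 4/231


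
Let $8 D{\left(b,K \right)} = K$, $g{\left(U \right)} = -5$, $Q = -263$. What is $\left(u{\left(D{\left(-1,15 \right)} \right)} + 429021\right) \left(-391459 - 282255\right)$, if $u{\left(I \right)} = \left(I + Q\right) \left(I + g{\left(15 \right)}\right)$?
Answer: $- \frac{9266790884633}{32} \approx -2.8959 \cdot 10^{11}$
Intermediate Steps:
$D{\left(b,K \right)} = \frac{K}{8}$
$u{\left(I \right)} = \left(-263 + I\right) \left(-5 + I\right)$ ($u{\left(I \right)} = \left(I - 263\right) \left(I - 5\right) = \left(-263 + I\right) \left(-5 + I\right)$)
$\left(u{\left(D{\left(-1,15 \right)} \right)} + 429021\right) \left(-391459 - 282255\right) = \left(\left(1315 + \left(\frac{1}{8} \cdot 15\right)^{2} - 268 \cdot \frac{1}{8} \cdot 15\right) + 429021\right) \left(-391459 - 282255\right) = \left(\left(1315 + \left(\frac{15}{8}\right)^{2} - \frac{1005}{2}\right) + 429021\right) \left(-673714\right) = \left(\left(1315 + \frac{225}{64} - \frac{1005}{2}\right) + 429021\right) \left(-673714\right) = \left(\frac{52225}{64} + 429021\right) \left(-673714\right) = \frac{27509569}{64} \left(-673714\right) = - \frac{9266790884633}{32}$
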